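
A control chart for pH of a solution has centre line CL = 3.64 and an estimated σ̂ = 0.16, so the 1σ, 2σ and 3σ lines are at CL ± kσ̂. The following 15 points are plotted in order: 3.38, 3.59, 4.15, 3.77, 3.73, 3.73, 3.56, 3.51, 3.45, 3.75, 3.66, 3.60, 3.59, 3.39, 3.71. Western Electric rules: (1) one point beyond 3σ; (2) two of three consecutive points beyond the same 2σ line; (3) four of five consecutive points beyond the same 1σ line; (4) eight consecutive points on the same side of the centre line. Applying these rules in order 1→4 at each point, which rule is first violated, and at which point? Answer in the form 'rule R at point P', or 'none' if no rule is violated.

rule 1 at point 3

Zone of each point (C = within 1σ̂, B = 1σ̂–2σ̂, A = 2σ̂–3σ̂, * = beyond 3σ̂; sign = side of CL): 1:-B, 2:-C, 3:+*, 4:+C, 5:+C, 6:+C, 7:-C, 8:-C, 9:-B, 10:+C, 11:+C, 12:-C, 13:-C, 14:-B, 15:+C
Rule 1 (one point beyond the 3σ limits) is satisfied at point 3.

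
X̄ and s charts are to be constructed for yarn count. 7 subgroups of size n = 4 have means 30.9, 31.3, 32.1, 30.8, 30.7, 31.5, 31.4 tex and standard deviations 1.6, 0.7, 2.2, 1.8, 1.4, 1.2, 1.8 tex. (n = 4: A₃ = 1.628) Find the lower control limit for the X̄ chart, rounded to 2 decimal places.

X̄̄ = (30.9 + 31.3 + 32.1 + 30.8 + 30.7 + 31.5 + 31.4) / 7 = 31.2429
s̄ = (1.6 + 0.7 + 2.2 + 1.8 + 1.4 + 1.2 + 1.8) / 7 = 1.5286
LCL = X̄̄ − A₃·s̄ = 31.2429 − 1.628 × 1.5286 = 28.7543

28.75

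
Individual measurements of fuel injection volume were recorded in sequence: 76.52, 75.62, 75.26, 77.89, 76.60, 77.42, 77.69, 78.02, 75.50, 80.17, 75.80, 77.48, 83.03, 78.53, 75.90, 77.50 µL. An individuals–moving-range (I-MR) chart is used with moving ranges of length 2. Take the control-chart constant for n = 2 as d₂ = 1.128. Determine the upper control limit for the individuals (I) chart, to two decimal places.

83.48

X̄ = (76.52 + 75.62 + 75.26 + 77.89 + 76.60 + 77.42 + 77.69 + 78.02 + 75.50 + 80.17 + 75.80 + 77.48 + 83.03 + 78.53 + 75.90 + 77.50) / 16 = 77.4331
Moving ranges: 0.90, 0.36, 2.63, 1.29, 0.82, 0.27, 0.33, 2.52, 4.67, 4.37, 1.68, 5.55, 4.50, 2.63, 1.60; M̄R̄ = 34.1200 / 15 = 2.2747
UCL = X̄ + 3·M̄R̄/d₂ = 77.4331 + 3 × 2.2747 / 1.128 = 83.4828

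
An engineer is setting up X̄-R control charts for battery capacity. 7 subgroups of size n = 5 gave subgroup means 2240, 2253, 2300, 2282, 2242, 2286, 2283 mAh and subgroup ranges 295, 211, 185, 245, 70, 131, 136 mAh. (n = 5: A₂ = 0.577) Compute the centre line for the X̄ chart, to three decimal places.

2269.429

X̄̄ = (2240 + 2253 + 2300 + 2282 + 2242 + 2286 + 2283) / 7 = 15886.0000 / 7 = 2269.4286
CL = X̄̄ = 2269.4286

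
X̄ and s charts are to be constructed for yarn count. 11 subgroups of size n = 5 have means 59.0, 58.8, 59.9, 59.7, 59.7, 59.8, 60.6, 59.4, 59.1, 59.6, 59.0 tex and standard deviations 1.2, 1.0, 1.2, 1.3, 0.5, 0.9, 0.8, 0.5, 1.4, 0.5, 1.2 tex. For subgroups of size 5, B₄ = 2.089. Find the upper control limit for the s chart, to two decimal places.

s̄ = (1.2 + 1.0 + 1.2 + 1.3 + 0.5 + 0.9 + 0.8 + 0.5 + 1.4 + 0.5 + 1.2) / 11 = 0.9545
UCL_s = B₄·s̄ = 2.089 × 0.9545 = 1.9940

1.99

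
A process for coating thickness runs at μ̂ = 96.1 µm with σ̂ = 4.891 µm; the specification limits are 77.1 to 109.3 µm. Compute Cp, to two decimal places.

1.10

Cp = (USL − LSL) / (6σ̂) = (109.3 − 77.1) / (6 × 4.891) = 32.2000 / 29.3460 = 1.0973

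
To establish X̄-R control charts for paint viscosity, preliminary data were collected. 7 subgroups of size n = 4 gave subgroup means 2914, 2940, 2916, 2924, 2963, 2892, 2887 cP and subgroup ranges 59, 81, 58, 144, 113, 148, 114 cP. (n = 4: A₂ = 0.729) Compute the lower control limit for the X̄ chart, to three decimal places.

X̄̄ = (2914 + 2940 + 2916 + 2924 + 2963 + 2892 + 2887) / 7 = 20436.0000 / 7 = 2919.4286
R̄ = (59 + 81 + 58 + 144 + 113 + 148 + 114) / 7 = 717.0000 / 7 = 102.4286
LCL = X̄̄ − A₂·R̄ = 2919.4286 − 0.729 × 102.4286 = 2844.7581

2844.758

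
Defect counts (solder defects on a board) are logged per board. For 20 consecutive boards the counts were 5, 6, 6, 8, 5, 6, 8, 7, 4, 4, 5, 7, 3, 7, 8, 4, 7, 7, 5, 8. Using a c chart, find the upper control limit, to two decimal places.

c̄ = (5 + 6 + 6 + 8 + 5 + 6 + 8 + 7 + 4 + 4 + 5 + 7 + 3 + 7 + 8 + 4 + 7 + 7 + 5 + 8) / 20 = 120 / 20 = 6.0000
UCL = c̄ + 3√c̄ = 6.0000 + 3 × √6.0000 = 6.0000 + 3 × 2.4495 = 13.3485

13.35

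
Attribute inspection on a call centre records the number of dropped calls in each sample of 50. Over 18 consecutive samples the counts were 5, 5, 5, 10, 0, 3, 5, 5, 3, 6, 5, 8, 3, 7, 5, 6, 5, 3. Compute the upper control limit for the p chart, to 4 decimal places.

p̄ = Σdᵢ / (k·n) = 89 / (18 × 50) = 0.09889
UCL = p̄ + 3·√(p̄(1−p̄)/n) = 0.09889 + 3 × √(0.09889×0.90111/50) = 0.09889 + 3 × 0.04222 = 0.22554

0.2255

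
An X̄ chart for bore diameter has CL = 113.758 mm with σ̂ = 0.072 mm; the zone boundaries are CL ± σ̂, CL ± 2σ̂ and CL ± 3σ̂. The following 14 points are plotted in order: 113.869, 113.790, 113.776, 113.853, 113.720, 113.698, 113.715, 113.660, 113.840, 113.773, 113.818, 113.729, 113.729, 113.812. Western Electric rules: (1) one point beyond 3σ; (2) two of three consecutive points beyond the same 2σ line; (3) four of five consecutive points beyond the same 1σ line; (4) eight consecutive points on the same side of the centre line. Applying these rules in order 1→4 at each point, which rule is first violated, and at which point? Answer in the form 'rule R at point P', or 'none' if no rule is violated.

Zone of each point (C = within 1σ̂, B = 1σ̂–2σ̂, A = 2σ̂–3σ̂, * = beyond 3σ̂; sign = side of CL): 1:+B, 2:+C, 3:+C, 4:+B, 5:-C, 6:-C, 7:-C, 8:-B, 9:+B, 10:+C, 11:+C, 12:-C, 13:-C, 14:+C
No rule fires across all 14 points.

none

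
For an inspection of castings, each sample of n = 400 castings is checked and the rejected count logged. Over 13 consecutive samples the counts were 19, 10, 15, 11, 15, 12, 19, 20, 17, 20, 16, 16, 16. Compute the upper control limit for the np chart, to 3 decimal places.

p̄ = Σdᵢ / (k·n) = 206 / (13 × 400) = 0.03962
UCL = np̄ + 3·√(np̄(1−p̄)) = 15.8462 + 3 × √(15.8462×0.96038) = 15.8462 + 3 × 3.9011 = 27.5494

27.549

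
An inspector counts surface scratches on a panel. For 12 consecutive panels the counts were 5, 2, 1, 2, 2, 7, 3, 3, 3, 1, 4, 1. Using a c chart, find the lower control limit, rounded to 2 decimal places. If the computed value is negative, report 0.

c̄ = (5 + 2 + 1 + 2 + 2 + 7 + 3 + 3 + 3 + 1 + 4 + 1) / 12 = 34 / 12 = 2.8333
LCL = c̄ − 3√c̄ = 2.8333 − 3 × 1.6833 = -2.2164 → 0 (cannot be negative)

0.00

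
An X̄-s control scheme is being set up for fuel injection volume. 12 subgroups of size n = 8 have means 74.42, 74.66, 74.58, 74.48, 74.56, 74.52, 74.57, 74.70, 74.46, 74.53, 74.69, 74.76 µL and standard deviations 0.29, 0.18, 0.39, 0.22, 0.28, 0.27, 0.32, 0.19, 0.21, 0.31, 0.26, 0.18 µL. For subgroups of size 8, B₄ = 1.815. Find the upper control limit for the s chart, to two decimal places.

0.47

s̄ = (0.29 + 0.18 + 0.39 + 0.22 + 0.28 + 0.27 + 0.32 + 0.19 + 0.21 + 0.31 + 0.26 + 0.18) / 12 = 0.2583
UCL_s = B₄·s̄ = 1.815 × 0.2583 = 0.4689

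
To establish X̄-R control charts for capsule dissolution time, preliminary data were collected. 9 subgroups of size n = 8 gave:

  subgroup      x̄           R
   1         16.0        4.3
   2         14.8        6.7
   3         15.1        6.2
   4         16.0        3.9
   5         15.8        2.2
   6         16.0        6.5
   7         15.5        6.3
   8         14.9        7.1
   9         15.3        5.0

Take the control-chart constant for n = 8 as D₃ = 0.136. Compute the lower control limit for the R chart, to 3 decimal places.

R̄ = (4.3 + 6.7 + 6.2 + 3.9 + 2.2 + 6.5 + 6.3 + 7.1 + 5.0) / 9 = 48.2000 / 9 = 5.3556
LCL_R = D₃·R̄ = 0.136 × 5.3556 = 0.7284

0.728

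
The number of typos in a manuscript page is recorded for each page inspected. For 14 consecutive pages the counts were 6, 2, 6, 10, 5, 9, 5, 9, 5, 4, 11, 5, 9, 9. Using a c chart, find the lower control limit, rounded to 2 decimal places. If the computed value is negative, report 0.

0.00

c̄ = (6 + 2 + 6 + 10 + 5 + 9 + 5 + 9 + 5 + 4 + 11 + 5 + 9 + 9) / 14 = 95 / 14 = 6.7857
LCL = c̄ − 3√c̄ = 6.7857 − 3 × 2.6049 = -1.0291 → 0 (cannot be negative)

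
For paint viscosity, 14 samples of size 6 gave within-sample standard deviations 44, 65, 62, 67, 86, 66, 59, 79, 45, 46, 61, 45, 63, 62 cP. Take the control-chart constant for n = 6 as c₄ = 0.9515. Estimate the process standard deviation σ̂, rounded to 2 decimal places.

s̄ = (44 + 65 + 62 + 67 + 86 + 66 + 59 + 79 + 45 + 46 + 61 + 45 + 63 + 62) / 14 = 60.7143
σ̂ = s̄ / c₄ = 60.7143 / 0.9515 = 63.8090

63.81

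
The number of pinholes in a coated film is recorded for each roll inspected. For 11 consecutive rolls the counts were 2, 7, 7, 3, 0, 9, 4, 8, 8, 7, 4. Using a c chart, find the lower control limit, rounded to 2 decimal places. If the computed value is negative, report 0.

0.00

c̄ = (2 + 7 + 7 + 3 + 0 + 9 + 4 + 8 + 8 + 7 + 4) / 11 = 59 / 11 = 5.3636
LCL = c̄ − 3√c̄ = 5.3636 − 3 × 2.3160 = -1.5842 → 0 (cannot be negative)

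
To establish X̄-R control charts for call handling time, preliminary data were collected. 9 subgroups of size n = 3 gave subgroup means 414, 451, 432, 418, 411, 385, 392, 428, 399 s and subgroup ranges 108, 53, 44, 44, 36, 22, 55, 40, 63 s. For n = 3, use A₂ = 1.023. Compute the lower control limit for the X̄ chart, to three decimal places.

X̄̄ = (414 + 451 + 432 + 418 + 411 + 385 + 392 + 428 + 399) / 9 = 3730.0000 / 9 = 414.4444
R̄ = (108 + 53 + 44 + 44 + 36 + 22 + 55 + 40 + 63) / 9 = 465.0000 / 9 = 51.6667
LCL = X̄̄ − A₂·R̄ = 414.4444 − 1.023 × 51.6667 = 361.5894

361.589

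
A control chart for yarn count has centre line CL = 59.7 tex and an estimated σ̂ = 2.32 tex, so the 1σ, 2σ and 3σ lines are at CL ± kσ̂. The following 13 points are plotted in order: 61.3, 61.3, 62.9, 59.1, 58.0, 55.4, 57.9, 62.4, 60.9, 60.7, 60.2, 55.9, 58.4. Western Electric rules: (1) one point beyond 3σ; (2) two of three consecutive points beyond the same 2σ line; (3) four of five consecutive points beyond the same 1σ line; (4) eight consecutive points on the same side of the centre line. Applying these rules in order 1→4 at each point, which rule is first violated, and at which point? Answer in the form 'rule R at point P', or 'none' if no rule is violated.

Zone of each point (C = within 1σ̂, B = 1σ̂–2σ̂, A = 2σ̂–3σ̂, * = beyond 3σ̂; sign = side of CL): 1:+C, 2:+C, 3:+B, 4:-C, 5:-C, 6:-B, 7:-C, 8:+B, 9:+C, 10:+C, 11:+C, 12:-B, 13:-C
No rule fires across all 13 points.

none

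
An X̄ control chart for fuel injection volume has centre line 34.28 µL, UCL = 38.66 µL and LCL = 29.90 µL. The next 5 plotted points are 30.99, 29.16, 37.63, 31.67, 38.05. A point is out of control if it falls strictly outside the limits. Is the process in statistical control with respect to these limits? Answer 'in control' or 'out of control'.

out of control

Compare each point to [29.90, 38.66]: sample 2 = 29.16 < LCL.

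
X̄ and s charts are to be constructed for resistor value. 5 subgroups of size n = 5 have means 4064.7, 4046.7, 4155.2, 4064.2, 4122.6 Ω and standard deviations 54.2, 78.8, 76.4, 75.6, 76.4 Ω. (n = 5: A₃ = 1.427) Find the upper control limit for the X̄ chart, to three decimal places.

X̄̄ = (4064.7 + 4046.7 + 4155.2 + 4064.2 + 4122.6) / 5 = 4090.6800
s̄ = (54.2 + 78.8 + 76.4 + 75.6 + 76.4) / 5 = 72.2800
UCL = X̄̄ + A₃·s̄ = 4090.6800 + 1.427 × 72.2800 = 4193.8236

4193.824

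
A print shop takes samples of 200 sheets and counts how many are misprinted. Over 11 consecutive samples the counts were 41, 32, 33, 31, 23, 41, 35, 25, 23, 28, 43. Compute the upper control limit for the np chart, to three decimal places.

47.880

p̄ = Σdᵢ / (k·n) = 355 / (11 × 200) = 0.16136
UCL = np̄ + 3·√(np̄(1−p̄)) = 32.2727 + 3 × √(32.2727×0.83864) = 32.2727 + 3 × 5.2024 = 47.8800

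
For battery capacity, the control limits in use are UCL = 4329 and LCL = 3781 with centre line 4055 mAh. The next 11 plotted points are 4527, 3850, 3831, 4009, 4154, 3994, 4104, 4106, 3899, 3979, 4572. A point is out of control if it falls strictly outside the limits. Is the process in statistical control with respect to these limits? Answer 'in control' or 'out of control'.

out of control

Compare each point to [3781, 4329]: sample 1 = 4527 > UCL; sample 11 = 4572 > UCL.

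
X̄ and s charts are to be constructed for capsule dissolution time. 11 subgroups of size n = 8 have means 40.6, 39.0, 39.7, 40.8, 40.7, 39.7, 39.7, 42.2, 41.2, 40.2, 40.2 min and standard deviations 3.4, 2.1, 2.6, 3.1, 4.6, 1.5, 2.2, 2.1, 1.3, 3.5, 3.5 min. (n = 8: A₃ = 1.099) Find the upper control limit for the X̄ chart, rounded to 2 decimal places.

X̄̄ = (40.6 + 39.0 + 39.7 + 40.8 + 40.7 + 39.7 + 39.7 + 42.2 + 41.2 + 40.2 + 40.2) / 11 = 40.3636
s̄ = (3.4 + 2.1 + 2.6 + 3.1 + 4.6 + 1.5 + 2.2 + 2.1 + 1.3 + 3.5 + 3.5) / 11 = 2.7182
UCL = X̄̄ + A₃·s̄ = 40.3636 + 1.099 × 2.7182 = 43.3509

43.35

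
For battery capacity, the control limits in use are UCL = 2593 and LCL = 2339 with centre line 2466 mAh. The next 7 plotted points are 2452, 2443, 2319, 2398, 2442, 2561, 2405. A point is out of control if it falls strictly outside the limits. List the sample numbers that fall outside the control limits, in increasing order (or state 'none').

Compare each point to [2339, 2593]: sample 3 = 2319 < LCL.

3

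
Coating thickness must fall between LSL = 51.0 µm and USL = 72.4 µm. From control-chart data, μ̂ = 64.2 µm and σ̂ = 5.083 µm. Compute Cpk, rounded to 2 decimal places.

Cpu = (USL − μ̂) / (3σ̂) = (72.4 − 64.2) / (3 × 5.083) = 0.5377; Cpl = (μ̂ − LSL) / (3σ̂) = (64.2 − 51.0) / (3 × 5.083) = 0.8656; Cpk = min(Cpu, Cpl) = 0.5377

0.54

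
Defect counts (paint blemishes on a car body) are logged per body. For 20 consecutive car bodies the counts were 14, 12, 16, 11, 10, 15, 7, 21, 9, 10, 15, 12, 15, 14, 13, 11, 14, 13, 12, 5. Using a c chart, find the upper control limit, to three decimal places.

23.035

c̄ = (14 + 12 + 16 + 11 + 10 + 15 + 7 + 21 + 9 + 10 + 15 + 12 + 15 + 14 + 13 + 11 + 14 + 13 + 12 + 5) / 20 = 249 / 20 = 12.4500
UCL = c̄ + 3√c̄ = 12.4500 + 3 × √12.4500 = 12.4500 + 3 × 3.5285 = 23.0354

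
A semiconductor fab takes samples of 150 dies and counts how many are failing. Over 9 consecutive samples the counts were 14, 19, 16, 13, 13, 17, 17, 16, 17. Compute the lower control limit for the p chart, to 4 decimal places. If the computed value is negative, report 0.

0.0300

p̄ = Σdᵢ / (k·n) = 142 / (9 × 150) = 0.10519
LCL = p̄ − 3·√(p̄(1−p̄)/n) = 0.10519 − 3 × 0.02505 = 0.03004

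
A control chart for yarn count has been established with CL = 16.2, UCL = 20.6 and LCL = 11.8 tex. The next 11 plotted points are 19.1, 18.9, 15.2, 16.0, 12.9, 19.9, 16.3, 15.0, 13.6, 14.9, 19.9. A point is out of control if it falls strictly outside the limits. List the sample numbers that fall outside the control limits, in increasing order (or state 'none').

none

All 11 points lie within [11.8, 20.6].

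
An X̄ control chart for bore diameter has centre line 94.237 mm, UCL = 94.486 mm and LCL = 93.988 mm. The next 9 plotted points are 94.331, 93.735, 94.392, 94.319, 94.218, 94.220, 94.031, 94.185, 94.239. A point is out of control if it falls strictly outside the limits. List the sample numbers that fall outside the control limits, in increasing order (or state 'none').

Compare each point to [93.988, 94.486]: sample 2 = 93.735 < LCL.

2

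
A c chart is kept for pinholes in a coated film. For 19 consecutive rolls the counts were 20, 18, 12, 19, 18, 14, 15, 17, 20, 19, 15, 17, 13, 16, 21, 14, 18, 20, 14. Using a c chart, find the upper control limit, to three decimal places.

29.154

c̄ = (20 + 18 + 12 + 19 + 18 + 14 + 15 + 17 + 20 + 19 + 15 + 17 + 13 + 16 + 21 + 14 + 18 + 20 + 14) / 19 = 320 / 19 = 16.8421
UCL = c̄ + 3√c̄ = 16.8421 + 3 × √16.8421 = 16.8421 + 3 × 4.1039 = 29.1538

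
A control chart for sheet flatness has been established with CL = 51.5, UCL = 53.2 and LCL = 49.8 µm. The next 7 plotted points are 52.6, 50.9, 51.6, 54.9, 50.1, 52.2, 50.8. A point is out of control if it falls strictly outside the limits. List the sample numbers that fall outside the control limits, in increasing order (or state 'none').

4

Compare each point to [49.8, 53.2]: sample 4 = 54.9 > UCL.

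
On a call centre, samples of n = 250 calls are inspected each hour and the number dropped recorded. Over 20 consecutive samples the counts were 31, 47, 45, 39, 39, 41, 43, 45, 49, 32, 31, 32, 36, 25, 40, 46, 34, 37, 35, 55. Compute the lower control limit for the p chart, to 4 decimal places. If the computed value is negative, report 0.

0.0875

p̄ = Σdᵢ / (k·n) = 782 / (20 × 250) = 0.15640
LCL = p̄ − 3·√(p̄(1−p̄)/n) = 0.15640 − 3 × 0.02297 = 0.08748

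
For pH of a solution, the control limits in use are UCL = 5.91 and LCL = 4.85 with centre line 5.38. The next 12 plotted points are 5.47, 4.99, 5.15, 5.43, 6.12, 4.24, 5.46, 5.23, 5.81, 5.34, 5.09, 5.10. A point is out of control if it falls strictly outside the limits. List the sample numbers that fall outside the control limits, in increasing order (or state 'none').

5, 6

Compare each point to [4.85, 5.91]: sample 5 = 6.12 > UCL; sample 6 = 4.24 < LCL.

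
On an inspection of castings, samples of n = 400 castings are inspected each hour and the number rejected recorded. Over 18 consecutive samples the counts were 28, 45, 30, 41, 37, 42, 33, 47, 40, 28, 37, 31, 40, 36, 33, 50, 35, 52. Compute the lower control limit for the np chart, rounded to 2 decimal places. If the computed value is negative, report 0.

20.45

p̄ = Σdᵢ / (k·n) = 685 / (18 × 400) = 0.09514
LCL = np̄ − 3·√(np̄(1−p̄)) = 38.0556 − 3 × 5.8681 = 20.4512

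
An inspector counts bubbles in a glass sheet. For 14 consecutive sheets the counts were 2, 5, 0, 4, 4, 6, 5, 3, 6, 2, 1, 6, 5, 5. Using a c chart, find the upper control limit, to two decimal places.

9.75

c̄ = (2 + 5 + 0 + 4 + 4 + 6 + 5 + 3 + 6 + 2 + 1 + 6 + 5 + 5) / 14 = 54 / 14 = 3.8571
UCL = c̄ + 3√c̄ = 3.8571 + 3 × √3.8571 = 3.8571 + 3 × 1.9640 = 9.7490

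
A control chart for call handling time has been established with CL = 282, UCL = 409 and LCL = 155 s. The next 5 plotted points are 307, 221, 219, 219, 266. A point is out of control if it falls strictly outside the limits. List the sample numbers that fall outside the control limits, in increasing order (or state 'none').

none

All 5 points lie within [155, 409].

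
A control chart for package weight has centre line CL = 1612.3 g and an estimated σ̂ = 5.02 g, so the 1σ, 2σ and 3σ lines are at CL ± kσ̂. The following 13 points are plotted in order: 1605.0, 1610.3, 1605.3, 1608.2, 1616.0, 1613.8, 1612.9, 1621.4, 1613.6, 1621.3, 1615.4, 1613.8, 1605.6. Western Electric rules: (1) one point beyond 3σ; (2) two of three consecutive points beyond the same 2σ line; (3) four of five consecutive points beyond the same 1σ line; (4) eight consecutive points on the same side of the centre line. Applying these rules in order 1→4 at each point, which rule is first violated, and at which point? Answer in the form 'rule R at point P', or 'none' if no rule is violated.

rule 4 at point 12

Zone of each point (C = within 1σ̂, B = 1σ̂–2σ̂, A = 2σ̂–3σ̂, * = beyond 3σ̂; sign = side of CL): 1:-B, 2:-C, 3:-B, 4:-C, 5:+C, 6:+C, 7:+C, 8:+B, 9:+C, 10:+B, 11:+C, 12:+C, 13:-B
Rule 4 (eight consecutive points on the same side of the centre line) is satisfied at point 12.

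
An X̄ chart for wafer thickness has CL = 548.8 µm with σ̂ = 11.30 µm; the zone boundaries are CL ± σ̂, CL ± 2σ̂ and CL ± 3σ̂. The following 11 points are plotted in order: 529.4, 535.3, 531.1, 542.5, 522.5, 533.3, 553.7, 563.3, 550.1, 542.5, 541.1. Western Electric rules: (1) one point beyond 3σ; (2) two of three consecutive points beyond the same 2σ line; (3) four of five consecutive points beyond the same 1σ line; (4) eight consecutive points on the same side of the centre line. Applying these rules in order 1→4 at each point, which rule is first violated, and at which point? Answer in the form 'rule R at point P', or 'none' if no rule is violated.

Zone of each point (C = within 1σ̂, B = 1σ̂–2σ̂, A = 2σ̂–3σ̂, * = beyond 3σ̂; sign = side of CL): 1:-B, 2:-B, 3:-B, 4:-C, 5:-A, 6:-B, 7:+C, 8:+B, 9:+C, 10:-C, 11:-C
Rule 3 (four of five consecutive points beyond the same 1σ limit) is satisfied at point 5.

rule 3 at point 5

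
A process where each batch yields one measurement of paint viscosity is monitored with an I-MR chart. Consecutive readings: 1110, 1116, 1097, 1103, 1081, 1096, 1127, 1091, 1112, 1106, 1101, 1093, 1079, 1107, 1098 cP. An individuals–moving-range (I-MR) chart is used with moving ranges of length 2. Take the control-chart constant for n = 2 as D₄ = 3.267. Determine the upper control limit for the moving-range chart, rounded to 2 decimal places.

52.74

Moving ranges: 6, 19, 6, 22, 15, 31, 36, 21, 6, 5, 8, 14, 28, 9; M̄R̄ = 226.0000 / 14 = 16.1429
UCL_MR = D₄·M̄R̄ = 3.267 × 16.1429 = 52.7387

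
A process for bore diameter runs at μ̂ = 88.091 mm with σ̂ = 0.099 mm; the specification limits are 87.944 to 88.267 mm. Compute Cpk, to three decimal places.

0.495

Cpu = (USL − μ̂) / (3σ̂) = (88.267 − 88.091) / (3 × 0.099) = 0.5926; Cpl = (μ̂ − LSL) / (3σ̂) = (88.091 − 87.944) / (3 × 0.099) = 0.4949; Cpk = min(Cpu, Cpl) = 0.4949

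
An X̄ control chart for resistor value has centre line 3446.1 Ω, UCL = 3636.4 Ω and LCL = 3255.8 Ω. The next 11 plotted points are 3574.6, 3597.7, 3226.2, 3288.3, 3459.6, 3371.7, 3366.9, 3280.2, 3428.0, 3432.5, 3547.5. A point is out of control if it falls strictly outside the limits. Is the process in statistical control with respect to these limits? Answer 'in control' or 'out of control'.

out of control

Compare each point to [3255.8, 3636.4]: sample 3 = 3226.2 < LCL.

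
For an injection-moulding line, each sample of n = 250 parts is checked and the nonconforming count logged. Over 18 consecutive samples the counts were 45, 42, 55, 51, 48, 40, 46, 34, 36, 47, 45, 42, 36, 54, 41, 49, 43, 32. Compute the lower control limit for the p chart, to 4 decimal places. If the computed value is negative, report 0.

p̄ = Σdᵢ / (k·n) = 786 / (18 × 250) = 0.17467
LCL = p̄ − 3·√(p̄(1−p̄)/n) = 0.17467 − 3 × 0.02401 = 0.10263

0.1026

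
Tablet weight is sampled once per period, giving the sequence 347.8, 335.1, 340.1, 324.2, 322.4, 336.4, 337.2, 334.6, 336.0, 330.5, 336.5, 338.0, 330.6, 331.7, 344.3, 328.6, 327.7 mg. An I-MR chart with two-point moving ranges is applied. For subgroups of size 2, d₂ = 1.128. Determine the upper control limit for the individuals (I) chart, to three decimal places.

X̄ = (347.8 + 335.1 + 340.1 + 324.2 + 322.4 + 336.4 + 337.2 + 334.6 + 336.0 + 330.5 + 336.5 + 338.0 + 330.6 + 331.7 + 344.3 + 328.6 + 327.7) / 17 = 334.2176
Moving ranges: 12.7, 5.0, 15.9, 1.8, 14.0, 0.8, 2.6, 1.4, 5.5, 6.0, 1.5, 7.4, 1.1, 12.6, 15.7, 0.9; M̄R̄ = 104.9000 / 16 = 6.5563
UCL = X̄ + 3·M̄R̄/d₂ = 334.2176 + 3 × 6.5563 / 1.128 = 351.6545

351.654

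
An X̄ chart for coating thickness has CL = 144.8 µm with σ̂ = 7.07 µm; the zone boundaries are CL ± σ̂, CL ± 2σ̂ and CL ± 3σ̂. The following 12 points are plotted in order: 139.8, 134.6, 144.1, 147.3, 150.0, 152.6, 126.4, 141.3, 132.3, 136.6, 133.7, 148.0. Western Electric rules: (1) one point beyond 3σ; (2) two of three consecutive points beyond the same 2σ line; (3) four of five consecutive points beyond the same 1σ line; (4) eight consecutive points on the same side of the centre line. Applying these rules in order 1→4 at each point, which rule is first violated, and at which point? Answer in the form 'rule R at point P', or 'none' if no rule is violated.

Zone of each point (C = within 1σ̂, B = 1σ̂–2σ̂, A = 2σ̂–3σ̂, * = beyond 3σ̂; sign = side of CL): 1:-C, 2:-B, 3:-C, 4:+C, 5:+C, 6:+B, 7:-A, 8:-C, 9:-B, 10:-B, 11:-B, 12:+C
Rule 3 (four of five consecutive points beyond the same 1σ limit) is satisfied at point 11.

rule 3 at point 11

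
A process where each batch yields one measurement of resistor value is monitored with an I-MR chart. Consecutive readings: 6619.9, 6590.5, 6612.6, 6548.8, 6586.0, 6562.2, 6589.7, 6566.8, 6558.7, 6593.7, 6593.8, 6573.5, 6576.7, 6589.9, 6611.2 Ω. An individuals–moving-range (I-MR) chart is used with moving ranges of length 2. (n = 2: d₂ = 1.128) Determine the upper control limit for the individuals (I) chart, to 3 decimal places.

6647.224

X̄ = (6619.9 + 6590.5 + 6612.6 + 6548.8 + 6586.0 + 6562.2 + 6589.7 + 6566.8 + 6558.7 + 6593.7 + 6593.8 + 6573.5 + 6576.7 + 6589.9 + 6611.2) / 15 = 6584.9333
Moving ranges: 29.4, 22.1, 63.8, 37.2, 23.8, 27.5, 22.9, 8.1, 35.0, 0.1, 20.3, 3.2, 13.2, 21.3; M̄R̄ = 327.9000 / 14 = 23.4214
UCL = X̄ + 3·M̄R̄/d₂ = 6584.9333 + 3 × 23.4214 / 1.128 = 6647.2244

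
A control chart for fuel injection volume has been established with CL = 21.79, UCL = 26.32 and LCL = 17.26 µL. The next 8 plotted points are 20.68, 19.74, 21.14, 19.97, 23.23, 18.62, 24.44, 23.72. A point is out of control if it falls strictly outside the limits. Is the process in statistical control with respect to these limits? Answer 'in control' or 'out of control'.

All 8 points lie within [17.26, 26.32].

in control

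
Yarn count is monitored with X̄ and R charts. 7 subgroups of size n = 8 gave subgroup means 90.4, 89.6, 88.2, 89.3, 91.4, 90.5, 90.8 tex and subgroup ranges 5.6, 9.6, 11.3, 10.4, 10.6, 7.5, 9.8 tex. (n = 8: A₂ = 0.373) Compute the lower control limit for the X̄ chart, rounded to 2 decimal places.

86.58

X̄̄ = (90.4 + 89.6 + 88.2 + 89.3 + 91.4 + 90.5 + 90.8) / 7 = 630.2000 / 7 = 90.0286
R̄ = (5.6 + 9.6 + 11.3 + 10.4 + 10.6 + 7.5 + 9.8) / 7 = 64.8000 / 7 = 9.2571
LCL = X̄̄ − A₂·R̄ = 90.0286 − 0.373 × 9.2571 = 86.5757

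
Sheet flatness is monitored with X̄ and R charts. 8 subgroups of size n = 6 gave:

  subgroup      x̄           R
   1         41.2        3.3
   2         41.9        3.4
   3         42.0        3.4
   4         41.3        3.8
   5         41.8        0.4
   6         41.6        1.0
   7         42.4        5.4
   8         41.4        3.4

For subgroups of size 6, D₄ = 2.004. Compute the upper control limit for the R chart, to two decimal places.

R̄ = (3.3 + 3.4 + 3.4 + 3.8 + 0.4 + 1.0 + 5.4 + 3.4) / 8 = 24.1000 / 8 = 3.0125
UCL_R = D₄·R̄ = 2.004 × 3.0125 = 6.0371

6.04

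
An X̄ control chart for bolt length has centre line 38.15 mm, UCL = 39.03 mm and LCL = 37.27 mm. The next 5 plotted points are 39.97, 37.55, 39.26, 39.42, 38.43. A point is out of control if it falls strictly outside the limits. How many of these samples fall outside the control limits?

3

Compare each point to [37.27, 39.03]: sample 1 = 39.97 > UCL; sample 3 = 39.26 > UCL; sample 4 = 39.42 > UCL.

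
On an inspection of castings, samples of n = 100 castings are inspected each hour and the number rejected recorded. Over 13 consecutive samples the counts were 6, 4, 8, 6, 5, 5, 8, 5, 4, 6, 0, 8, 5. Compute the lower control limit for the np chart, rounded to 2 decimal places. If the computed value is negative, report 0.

0.00

p̄ = Σdᵢ / (k·n) = 70 / (13 × 100) = 0.05385
LCL = np̄ − 3·√(np̄(1−p̄)) = 5.3846 − 3 × 2.2571 = -1.3868 → 0 (negative, so LCL = 0)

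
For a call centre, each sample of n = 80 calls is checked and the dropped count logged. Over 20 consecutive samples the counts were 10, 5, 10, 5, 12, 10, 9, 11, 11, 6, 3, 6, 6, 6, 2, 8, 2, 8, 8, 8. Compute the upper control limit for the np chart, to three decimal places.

15.027

p̄ = Σdᵢ / (k·n) = 146 / (20 × 80) = 0.09125
UCL = np̄ + 3·√(np̄(1−p̄)) = 7.3000 + 3 × √(7.3000×0.90875) = 7.3000 + 3 × 2.5756 = 15.0269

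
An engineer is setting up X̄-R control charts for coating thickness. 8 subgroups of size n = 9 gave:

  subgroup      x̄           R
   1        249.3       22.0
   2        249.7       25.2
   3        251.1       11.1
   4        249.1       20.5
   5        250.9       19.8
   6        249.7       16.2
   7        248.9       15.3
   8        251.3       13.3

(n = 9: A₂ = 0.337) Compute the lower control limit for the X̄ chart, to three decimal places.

243.959

X̄̄ = (249.3 + 249.7 + 251.1 + 249.1 + 250.9 + 249.7 + 248.9 + 251.3) / 8 = 2000.0000 / 8 = 250.0000
R̄ = (22.0 + 25.2 + 11.1 + 20.5 + 19.8 + 16.2 + 15.3 + 13.3) / 8 = 143.4000 / 8 = 17.9250
LCL = X̄̄ − A₂·R̄ = 250.0000 − 0.337 × 17.9250 = 243.9593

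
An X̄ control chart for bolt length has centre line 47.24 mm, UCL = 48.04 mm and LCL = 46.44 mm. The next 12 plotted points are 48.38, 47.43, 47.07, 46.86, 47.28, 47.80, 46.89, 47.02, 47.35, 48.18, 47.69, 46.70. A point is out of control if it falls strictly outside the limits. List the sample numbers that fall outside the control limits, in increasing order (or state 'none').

1, 10

Compare each point to [46.44, 48.04]: sample 1 = 48.38 > UCL; sample 10 = 48.18 > UCL.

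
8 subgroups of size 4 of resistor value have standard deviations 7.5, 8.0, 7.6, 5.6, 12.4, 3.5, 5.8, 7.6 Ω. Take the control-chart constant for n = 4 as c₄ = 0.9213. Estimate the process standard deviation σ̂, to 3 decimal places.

7.869

s̄ = (7.5 + 8.0 + 7.6 + 5.6 + 12.4 + 3.5 + 5.8 + 7.6) / 8 = 7.2500
σ̂ = s̄ / c₄ = 7.2500 / 0.9213 = 7.8693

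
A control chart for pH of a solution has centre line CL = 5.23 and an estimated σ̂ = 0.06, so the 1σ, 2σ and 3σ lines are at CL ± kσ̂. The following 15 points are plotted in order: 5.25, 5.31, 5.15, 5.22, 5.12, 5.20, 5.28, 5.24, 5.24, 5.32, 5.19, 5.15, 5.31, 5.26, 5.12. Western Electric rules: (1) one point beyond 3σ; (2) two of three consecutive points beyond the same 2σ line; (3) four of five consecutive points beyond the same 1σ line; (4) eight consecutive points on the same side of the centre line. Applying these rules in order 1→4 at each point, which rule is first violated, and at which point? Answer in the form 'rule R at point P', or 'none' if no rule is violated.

Zone of each point (C = within 1σ̂, B = 1σ̂–2σ̂, A = 2σ̂–3σ̂, * = beyond 3σ̂; sign = side of CL): 1:+C, 2:+B, 3:-B, 4:-C, 5:-B, 6:-C, 7:+C, 8:+C, 9:+C, 10:+B, 11:-C, 12:-B, 13:+B, 14:+C, 15:-B
No rule fires across all 15 points.

none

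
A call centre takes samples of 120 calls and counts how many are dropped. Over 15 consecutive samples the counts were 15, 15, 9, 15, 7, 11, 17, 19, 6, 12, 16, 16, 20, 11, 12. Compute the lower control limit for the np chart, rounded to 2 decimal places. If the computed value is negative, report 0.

p̄ = Σdᵢ / (k·n) = 201 / (15 × 120) = 0.11167
LCL = np̄ − 3·√(np̄(1−p̄)) = 13.4000 − 3 × 3.4502 = 3.0495

3.05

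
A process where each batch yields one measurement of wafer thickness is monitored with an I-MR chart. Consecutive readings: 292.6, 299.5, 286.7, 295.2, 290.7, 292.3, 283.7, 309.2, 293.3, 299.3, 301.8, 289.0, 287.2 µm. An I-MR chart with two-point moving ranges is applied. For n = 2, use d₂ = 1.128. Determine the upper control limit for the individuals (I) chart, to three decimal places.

X̄ = (292.6 + 299.5 + 286.7 + 295.2 + 290.7 + 292.3 + 283.7 + 309.2 + 293.3 + 299.3 + 301.8 + 289.0 + 287.2) / 13 = 293.8846
Moving ranges: 6.9, 12.8, 8.5, 4.5, 1.6, 8.6, 25.5, 15.9, 6.0, 2.5, 12.8, 1.8; M̄R̄ = 107.4000 / 12 = 8.9500
UCL = X̄ + 3·M̄R̄/d₂ = 293.8846 + 3 × 8.9500 / 1.128 = 317.6878

317.688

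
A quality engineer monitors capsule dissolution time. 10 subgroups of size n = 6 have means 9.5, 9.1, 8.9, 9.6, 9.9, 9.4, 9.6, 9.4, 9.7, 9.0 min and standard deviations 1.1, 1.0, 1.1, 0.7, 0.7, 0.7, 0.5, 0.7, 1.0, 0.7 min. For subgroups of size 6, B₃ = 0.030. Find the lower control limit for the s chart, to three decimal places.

0.025

s̄ = (1.1 + 1.0 + 1.1 + 0.7 + 0.7 + 0.7 + 0.5 + 0.7 + 1.0 + 0.7) / 10 = 0.8200
LCL_s = B₃·s̄ = 0.030 × 0.8200 = 0.0246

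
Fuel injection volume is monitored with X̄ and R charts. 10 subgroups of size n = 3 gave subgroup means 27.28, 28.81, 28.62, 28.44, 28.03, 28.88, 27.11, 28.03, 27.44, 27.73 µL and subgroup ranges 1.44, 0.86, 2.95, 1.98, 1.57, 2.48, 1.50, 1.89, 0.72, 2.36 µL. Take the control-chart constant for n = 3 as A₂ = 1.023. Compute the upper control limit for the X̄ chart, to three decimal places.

29.853

X̄̄ = (27.28 + 28.81 + 28.62 + 28.44 + 28.03 + 28.88 + 27.11 + 28.03 + 27.44 + 27.73) / 10 = 280.3700 / 10 = 28.0370
R̄ = (1.44 + 0.86 + 2.95 + 1.98 + 1.57 + 2.48 + 1.50 + 1.89 + 0.72 + 2.36) / 10 = 17.7500 / 10 = 1.7750
UCL = X̄̄ + A₂·R̄ = 28.0370 + 1.023 × 1.7750 = 29.8528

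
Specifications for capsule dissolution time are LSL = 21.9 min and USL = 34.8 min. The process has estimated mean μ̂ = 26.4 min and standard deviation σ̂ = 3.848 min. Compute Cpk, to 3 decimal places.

0.390

Cpu = (USL − μ̂) / (3σ̂) = (34.8 − 26.4) / (3 × 3.848) = 0.7277; Cpl = (μ̂ − LSL) / (3σ̂) = (26.4 − 21.9) / (3 × 3.848) = 0.3898; Cpk = min(Cpu, Cpl) = 0.3898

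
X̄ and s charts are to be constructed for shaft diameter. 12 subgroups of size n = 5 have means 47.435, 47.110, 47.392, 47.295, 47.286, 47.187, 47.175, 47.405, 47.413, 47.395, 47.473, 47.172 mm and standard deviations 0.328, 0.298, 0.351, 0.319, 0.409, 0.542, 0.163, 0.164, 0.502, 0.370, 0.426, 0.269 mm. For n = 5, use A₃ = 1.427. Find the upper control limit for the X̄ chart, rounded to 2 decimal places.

47.80

X̄̄ = (47.435 + 47.110 + 47.392 + 47.295 + 47.286 + 47.187 + 47.175 + 47.405 + 47.413 + 47.395 + 47.473 + 47.172) / 12 = 47.3115
s̄ = (0.328 + 0.298 + 0.351 + 0.319 + 0.409 + 0.542 + 0.163 + 0.164 + 0.502 + 0.370 + 0.426 + 0.269) / 12 = 0.3451
UCL = X̄̄ + A₃·s̄ = 47.3115 + 1.427 × 0.3451 = 47.8039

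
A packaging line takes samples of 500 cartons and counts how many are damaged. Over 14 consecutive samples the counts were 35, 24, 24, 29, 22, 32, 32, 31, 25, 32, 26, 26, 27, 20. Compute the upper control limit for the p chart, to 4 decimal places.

p̄ = Σdᵢ / (k·n) = 385 / (14 × 500) = 0.05500
UCL = p̄ + 3·√(p̄(1−p̄)/n) = 0.05500 + 3 × √(0.05500×0.94500/500) = 0.05500 + 3 × 0.01020 = 0.08559

0.0856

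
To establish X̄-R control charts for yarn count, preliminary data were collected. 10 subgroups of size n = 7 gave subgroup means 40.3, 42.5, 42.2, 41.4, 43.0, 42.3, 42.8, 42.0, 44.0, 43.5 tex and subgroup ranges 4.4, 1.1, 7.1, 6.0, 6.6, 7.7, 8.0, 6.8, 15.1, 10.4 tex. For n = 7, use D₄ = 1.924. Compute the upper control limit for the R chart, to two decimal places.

14.08

R̄ = (4.4 + 1.1 + 7.1 + 6.0 + 6.6 + 7.7 + 8.0 + 6.8 + 15.1 + 10.4) / 10 = 73.2000 / 10 = 7.3200
UCL_R = D₄·R̄ = 1.924 × 7.3200 = 14.0837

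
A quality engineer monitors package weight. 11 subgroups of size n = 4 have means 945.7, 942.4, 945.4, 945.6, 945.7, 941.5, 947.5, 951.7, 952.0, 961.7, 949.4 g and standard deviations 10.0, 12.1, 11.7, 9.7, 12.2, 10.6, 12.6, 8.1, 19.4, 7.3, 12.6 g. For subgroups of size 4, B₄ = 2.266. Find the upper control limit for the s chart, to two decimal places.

26.02

s̄ = (10.0 + 12.1 + 11.7 + 9.7 + 12.2 + 10.6 + 12.6 + 8.1 + 19.4 + 7.3 + 12.6) / 11 = 11.4818
UCL_s = B₄·s̄ = 2.266 × 11.4818 = 26.0178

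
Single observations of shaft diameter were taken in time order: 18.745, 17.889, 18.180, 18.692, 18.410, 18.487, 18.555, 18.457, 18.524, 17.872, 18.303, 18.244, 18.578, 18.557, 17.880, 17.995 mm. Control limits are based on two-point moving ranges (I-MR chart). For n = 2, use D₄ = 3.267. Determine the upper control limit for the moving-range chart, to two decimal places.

0.99

Moving ranges: 0.856, 0.291, 0.512, 0.282, 0.077, 0.068, 0.098, 0.067, 0.652, 0.431, 0.059, 0.334, 0.021, 0.677, 0.115; M̄R̄ = 4.5400 / 15 = 0.3027
UCL_MR = D₄·M̄R̄ = 3.267 × 0.3027 = 0.9888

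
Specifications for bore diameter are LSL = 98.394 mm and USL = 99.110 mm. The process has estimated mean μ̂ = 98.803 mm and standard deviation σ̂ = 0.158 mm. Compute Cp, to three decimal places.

Cp = (USL − LSL) / (6σ̂) = (99.110 − 98.394) / (6 × 0.158) = 0.7160 / 0.9480 = 0.7553

0.755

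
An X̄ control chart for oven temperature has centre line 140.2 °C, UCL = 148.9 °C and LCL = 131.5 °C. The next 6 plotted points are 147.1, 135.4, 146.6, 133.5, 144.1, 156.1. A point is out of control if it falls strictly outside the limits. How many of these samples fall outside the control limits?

Compare each point to [131.5, 148.9]: sample 6 = 156.1 > UCL.

1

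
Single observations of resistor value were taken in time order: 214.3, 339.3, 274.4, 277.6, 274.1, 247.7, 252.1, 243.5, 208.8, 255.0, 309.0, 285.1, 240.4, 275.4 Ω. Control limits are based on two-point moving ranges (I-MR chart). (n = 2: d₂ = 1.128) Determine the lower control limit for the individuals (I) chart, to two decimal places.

166.98

X̄ = (214.3 + 339.3 + 274.4 + 277.6 + 274.1 + 247.7 + 252.1 + 243.5 + 208.8 + 255.0 + 309.0 + 285.1 + 240.4 + 275.4) / 14 = 264.0500
Moving ranges: 125.0, 64.9, 3.2, 3.5, 26.4, 4.4, 8.6, 34.7, 46.2, 54.0, 23.9, 44.7, 35.0; M̄R̄ = 474.5000 / 13 = 36.5000
LCL = X̄ − 3·M̄R̄/d₂ = 264.0500 − 3 × 36.5000 / 1.128 = 166.9755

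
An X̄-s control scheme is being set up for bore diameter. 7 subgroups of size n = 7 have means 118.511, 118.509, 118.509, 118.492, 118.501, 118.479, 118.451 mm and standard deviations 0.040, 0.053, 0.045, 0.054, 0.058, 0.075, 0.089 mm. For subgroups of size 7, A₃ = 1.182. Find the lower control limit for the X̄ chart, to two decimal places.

X̄̄ = (118.511 + 118.509 + 118.509 + 118.492 + 118.501 + 118.479 + 118.451) / 7 = 118.4931
s̄ = (0.040 + 0.053 + 0.045 + 0.054 + 0.058 + 0.075 + 0.089) / 7 = 0.0591
LCL = X̄̄ − A₃·s̄ = 118.4931 − 1.182 × 0.0591 = 118.4232

118.42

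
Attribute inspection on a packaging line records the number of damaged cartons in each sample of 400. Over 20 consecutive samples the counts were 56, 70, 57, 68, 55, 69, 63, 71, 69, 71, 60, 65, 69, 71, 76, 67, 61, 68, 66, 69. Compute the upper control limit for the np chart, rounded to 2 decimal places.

p̄ = Σdᵢ / (k·n) = 1321 / (20 × 400) = 0.16512
UCL = np̄ + 3·√(np̄(1−p̄)) = 66.0500 + 3 × √(66.0500×0.83488) = 66.0500 + 3 × 7.4259 = 88.3276

88.33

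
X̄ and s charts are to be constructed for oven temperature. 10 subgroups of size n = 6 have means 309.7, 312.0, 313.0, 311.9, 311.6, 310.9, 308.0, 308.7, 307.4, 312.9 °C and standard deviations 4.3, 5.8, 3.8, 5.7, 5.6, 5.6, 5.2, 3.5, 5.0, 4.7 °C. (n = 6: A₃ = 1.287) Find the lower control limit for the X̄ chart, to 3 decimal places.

X̄̄ = (309.7 + 312.0 + 313.0 + 311.9 + 311.6 + 310.9 + 308.0 + 308.7 + 307.4 + 312.9) / 10 = 310.6100
s̄ = (4.3 + 5.8 + 3.8 + 5.7 + 5.6 + 5.6 + 5.2 + 3.5 + 5.0 + 4.7) / 10 = 4.9200
LCL = X̄̄ − A₃·s̄ = 310.6100 − 1.287 × 4.9200 = 304.2780

304.278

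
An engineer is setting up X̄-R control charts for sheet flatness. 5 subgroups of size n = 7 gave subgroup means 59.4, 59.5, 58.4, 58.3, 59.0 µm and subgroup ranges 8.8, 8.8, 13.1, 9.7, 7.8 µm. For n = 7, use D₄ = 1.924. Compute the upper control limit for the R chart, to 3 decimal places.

18.547

R̄ = (8.8 + 8.8 + 13.1 + 9.7 + 7.8) / 5 = 48.2000 / 5 = 9.6400
UCL_R = D₄·R̄ = 1.924 × 9.6400 = 18.5474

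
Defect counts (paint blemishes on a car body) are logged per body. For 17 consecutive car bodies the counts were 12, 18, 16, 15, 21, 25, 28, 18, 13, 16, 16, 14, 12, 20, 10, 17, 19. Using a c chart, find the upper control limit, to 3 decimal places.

29.450

c̄ = (12 + 18 + 16 + 15 + 21 + 25 + 28 + 18 + 13 + 16 + 16 + 14 + 12 + 20 + 10 + 17 + 19) / 17 = 290 / 17 = 17.0588
UCL = c̄ + 3√c̄ = 17.0588 + 3 × √17.0588 = 17.0588 + 3 × 4.1302 = 29.4495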